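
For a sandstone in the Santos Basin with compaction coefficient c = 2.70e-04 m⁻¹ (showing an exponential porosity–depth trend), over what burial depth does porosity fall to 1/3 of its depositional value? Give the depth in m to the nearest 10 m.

Working in km (1 km = 1000 m; c in km⁻¹ = c in m⁻¹ × 1000):
φ/φ₀ = 1/3 ⇒ exp(−c·Z) = 1/3 ⇒ Z = ln(3) / c
Z = 1.0986 / 0.27 = 4.069 km

4070 m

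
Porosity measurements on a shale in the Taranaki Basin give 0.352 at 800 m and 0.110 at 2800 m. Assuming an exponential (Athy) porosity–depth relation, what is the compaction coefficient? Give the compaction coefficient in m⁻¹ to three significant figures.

0.000582 m⁻¹

Working in km (1 km = 1000 m; k in km⁻¹ = k in m⁻¹ × 1000):
Athy: phi(Z) = phi₀ e^(−kZ) ⇒ phi₁/phi₂ = e^{k(Z₂−Z₁)} ⇒ k = ln(phi₁/phi₂)/(Z₂−Z₁)
k = ln(0.352/0.11) / (2.8 − 0.8) = ln(3.2) / 2 = 1.1632 / 2 = 0.5816 km⁻¹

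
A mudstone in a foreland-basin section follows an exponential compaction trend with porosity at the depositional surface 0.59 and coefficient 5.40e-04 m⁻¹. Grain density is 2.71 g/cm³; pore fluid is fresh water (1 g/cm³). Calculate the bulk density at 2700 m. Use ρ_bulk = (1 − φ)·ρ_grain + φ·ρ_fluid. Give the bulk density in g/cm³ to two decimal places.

Working in km (1 km = 1000 m; k in km⁻¹ = k in m⁻¹ × 1000):
Porosity at depth: phi = 0.59·exp(−0.54×2.7) = 0.59×0.2327 = 0.1373
Bulk density: ρ_b = (1−phi)ρ_g + phi·ρ_f = 0.8627×2.71 + 0.1373×1
       = 2.338 + 0.137 = 2.475 g/cm³

2.48 g/cm³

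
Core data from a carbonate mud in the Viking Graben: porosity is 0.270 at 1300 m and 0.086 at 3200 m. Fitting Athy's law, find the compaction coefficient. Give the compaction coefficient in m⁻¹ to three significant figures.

0.000602 m⁻¹

Working in km (1 km = 1000 m; β in km⁻¹ = β in m⁻¹ × 1000):
Athy: φ(Z) = φ₀ e^(−βZ) ⇒ φ₁/φ₂ = e^{β(Z₂−Z₁)} ⇒ β = ln(φ₁/φ₂)/(Z₂−Z₁)
β = ln(0.27/0.086) / (3.2 − 1.3) = ln(3.14) / 1.9 = 1.1441 / 1.9 = 0.6021 km⁻¹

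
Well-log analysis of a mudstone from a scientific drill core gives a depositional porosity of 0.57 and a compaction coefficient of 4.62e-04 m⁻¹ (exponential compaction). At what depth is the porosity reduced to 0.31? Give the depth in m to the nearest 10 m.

Working in km (1 km = 1000 m; c in km⁻¹ = c in m⁻¹ × 1000):
Invert Athy's law: Z = ln(phi₀/phi) / c
Z = ln(0.57/0.31) / 0.462 = ln(1.839) / 0.462 = 0.6091 / 0.462 = 1.318 km

1320 m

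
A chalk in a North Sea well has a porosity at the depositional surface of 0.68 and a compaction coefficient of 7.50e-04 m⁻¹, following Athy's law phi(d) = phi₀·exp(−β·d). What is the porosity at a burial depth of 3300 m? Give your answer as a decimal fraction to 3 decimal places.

Working in km (1 km = 1000 m; β in km⁻¹ = β in m⁻¹ × 1000):
phi = phi₀·exp(−β·d) = 0.68 × exp(−0.75 × 3.3) = 0.68 × exp(−2.475)
  = 0.68 × 0.0842 = 0.0572

0.057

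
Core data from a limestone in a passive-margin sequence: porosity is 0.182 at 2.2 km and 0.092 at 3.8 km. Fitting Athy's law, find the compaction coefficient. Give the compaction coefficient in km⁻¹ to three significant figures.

Athy: φ(d) = φ₀ e^(−βd) ⇒ φ₁/φ₂ = e^{β(d₂−d₁)} ⇒ β = ln(φ₁/φ₂)/(d₂−d₁)
β = ln(0.182/0.092) / (3.8 − 2.2) = ln(1.978) / 1.6 = 0.6822 / 1.6 = 0.4264 km⁻¹

0.426 km⁻¹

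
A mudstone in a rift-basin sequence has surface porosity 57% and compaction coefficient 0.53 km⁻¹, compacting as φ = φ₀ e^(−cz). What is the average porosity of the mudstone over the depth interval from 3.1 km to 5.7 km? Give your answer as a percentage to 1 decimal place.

6.0%

⟨φ⟩ = (1/(z₂−z₁)) ∫ φ₀ e^(−cz) dz = φ₀·(e^(−c·z₁) − e^(−c·z₂)) / (c·(z₂−z₁))
e^(−0.53×3.1) = 0.1934; e^(−0.53×5.7) = 0.0488
⟨φ⟩ = 0.57 × (0.1934 − 0.0488) / (0.53 × 2.6) = 0.57 × 0.1050 = 0.0598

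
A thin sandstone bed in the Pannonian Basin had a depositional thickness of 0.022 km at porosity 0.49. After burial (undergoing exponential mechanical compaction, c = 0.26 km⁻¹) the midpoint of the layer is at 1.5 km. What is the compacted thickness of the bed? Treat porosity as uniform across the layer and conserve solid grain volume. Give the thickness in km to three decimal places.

0.017 km

Porosity at 1.5 km: phi = 0.49·exp(−0.26×1.5) = 0.3318
Solid-volume conservation: h(1−phi) = h₀(1−phi₀) ⇒ h = h₀·(1−phi₀)/(1−phi)
h = 0.022 × (1 − 0.49)/(1 − 0.3318) = 0.022 × 0.7632 = 0.0168 km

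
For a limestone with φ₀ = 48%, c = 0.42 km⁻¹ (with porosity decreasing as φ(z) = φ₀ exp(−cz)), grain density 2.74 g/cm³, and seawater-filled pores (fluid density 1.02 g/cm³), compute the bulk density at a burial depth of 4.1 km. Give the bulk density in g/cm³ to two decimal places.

Porosity at depth: φ = 0.48·exp(−0.42×4.1) = 0.48×0.1787 = 0.0858
Bulk density: ρ_b = (1−φ)ρ_g + φ·ρ_f = 0.9142×2.74 + 0.0858×1.02
       = 2.505 + 0.087 = 2.592 g/cm³

2.59 g/cm³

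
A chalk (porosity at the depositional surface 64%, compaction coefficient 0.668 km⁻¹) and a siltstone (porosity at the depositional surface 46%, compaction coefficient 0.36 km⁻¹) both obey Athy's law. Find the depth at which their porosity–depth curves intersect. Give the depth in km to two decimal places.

Set φ₀ₐ e^(−βₐz) = φ₀ᵦ e^(−βᵦz) ⇒ ln(φ₀ₐ/φ₀ᵦ) = (βₐ − βᵦ)·z
z = ln(0.64/0.46) / (0.668 − 0.36) = 0.3302 / 0.308 = 1.072 km

1.07 km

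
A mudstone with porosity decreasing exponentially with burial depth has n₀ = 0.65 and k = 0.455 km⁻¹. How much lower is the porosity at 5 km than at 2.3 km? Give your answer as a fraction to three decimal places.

0.161

n(2.3) = 0.65·e^(−0.455×2.3) = 0.2283
n(5) = 0.65·e^(−0.455×5) = 0.0668
Δn = 0.2283 − 0.0668 = 0.1614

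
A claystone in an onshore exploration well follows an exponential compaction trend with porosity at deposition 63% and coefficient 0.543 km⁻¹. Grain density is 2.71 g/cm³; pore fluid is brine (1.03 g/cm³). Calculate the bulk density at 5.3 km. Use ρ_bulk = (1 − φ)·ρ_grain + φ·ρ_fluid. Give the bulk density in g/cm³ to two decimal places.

Porosity at depth: n = 0.63·exp(−0.543×5.3) = 0.63×0.0563 = 0.0354
Bulk density: ρ_b = (1−n)ρ_g + n·ρ_f = 0.9646×2.71 + 0.0354×1.03
       = 2.614 + 0.037 = 2.650 g/cm³

2.65 g/cm³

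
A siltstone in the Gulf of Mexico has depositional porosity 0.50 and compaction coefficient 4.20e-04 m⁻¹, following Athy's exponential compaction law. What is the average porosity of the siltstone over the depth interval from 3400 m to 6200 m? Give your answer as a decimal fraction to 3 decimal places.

Working in km (1 km = 1000 m; β in km⁻¹ = β in m⁻¹ × 1000):
⟨n⟩ = (1/(z₂−z₁)) ∫ n₀ e^(−βz) dz = n₀·(e^(−β·z₁) − e^(−β·z₂)) / (β·(z₂−z₁))
e^(−0.42×3.4) = 0.2398; e^(−0.42×6.2) = 0.0740
⟨n⟩ = 0.5 × (0.2398 − 0.0740) / (0.42 × 2.8) = 0.5 × 0.1410 = 0.0705

0.070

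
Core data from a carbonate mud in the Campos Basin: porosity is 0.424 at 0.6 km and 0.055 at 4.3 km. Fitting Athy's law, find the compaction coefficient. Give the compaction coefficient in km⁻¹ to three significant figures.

0.552 km⁻¹

Athy: n(Z) = n₀ e^(−kZ) ⇒ n₁/n₂ = e^{k(Z₂−Z₁)} ⇒ k = ln(n₁/n₂)/(Z₂−Z₁)
k = ln(0.424/0.055) / (4.3 − 0.6) = ln(7.709) / 3.7 = 2.0424 / 3.7 = 0.552 km⁻¹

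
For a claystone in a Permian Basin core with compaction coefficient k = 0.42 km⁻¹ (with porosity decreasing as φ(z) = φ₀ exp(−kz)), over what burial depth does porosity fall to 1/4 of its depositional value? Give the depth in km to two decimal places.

3.30 km

φ/φ₀ = 1/4 ⇒ exp(−k·z) = 1/4 ⇒ z = ln(4) / k
z = 1.3863 / 0.42 = 3.301 km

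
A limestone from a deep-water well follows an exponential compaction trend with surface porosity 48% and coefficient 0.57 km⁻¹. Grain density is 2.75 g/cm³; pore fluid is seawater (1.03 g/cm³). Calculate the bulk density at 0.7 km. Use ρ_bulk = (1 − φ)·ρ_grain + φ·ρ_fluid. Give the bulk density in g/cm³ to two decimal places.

2.20 g/cm³

Porosity at depth: φ = 0.48·exp(−0.57×0.7) = 0.48×0.6710 = 0.3221
Bulk density: ρ_b = (1−φ)ρ_g + φ·ρ_f = 0.6779×2.75 + 0.3221×1.03
       = 1.864 + 0.332 = 2.196 g/cm³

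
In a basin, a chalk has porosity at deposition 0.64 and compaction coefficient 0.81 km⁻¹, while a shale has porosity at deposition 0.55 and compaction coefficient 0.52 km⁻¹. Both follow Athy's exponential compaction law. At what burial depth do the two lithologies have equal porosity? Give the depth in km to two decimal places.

Set n₀ₐ e^(−βₐz) = n₀ᵦ e^(−βᵦz) ⇒ ln(n₀ₐ/n₀ᵦ) = (βₐ − βᵦ)·z
z = ln(0.64/0.55) / (0.81 − 0.52) = 0.1515 / 0.29 = 0.523 km

0.52 km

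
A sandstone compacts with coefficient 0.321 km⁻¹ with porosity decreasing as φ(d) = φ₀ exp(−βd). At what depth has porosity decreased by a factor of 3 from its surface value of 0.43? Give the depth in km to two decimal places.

3.42 km

φ/φ₀ = 1/3 ⇒ exp(−β·d) = 1/3 ⇒ d = ln(3) / β
d = 1.0986 / 0.321 = 3.422 km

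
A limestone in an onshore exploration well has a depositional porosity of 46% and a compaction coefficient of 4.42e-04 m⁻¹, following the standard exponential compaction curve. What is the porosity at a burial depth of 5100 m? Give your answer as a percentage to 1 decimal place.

Working in km (1 km = 1000 m; c in km⁻¹ = c in m⁻¹ × 1000):
φ = φ₀·exp(−c·d) = 0.46 × exp(−0.442 × 5.1) = 0.46 × exp(−2.254)
  = 0.46 × 0.1050 = 0.0483

4.8%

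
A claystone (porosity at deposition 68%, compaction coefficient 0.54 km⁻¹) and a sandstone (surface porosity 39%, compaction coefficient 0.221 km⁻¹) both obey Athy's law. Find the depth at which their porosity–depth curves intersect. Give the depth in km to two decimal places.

Set phi₀ₐ e^(−βₐz) = phi₀ᵦ e^(−βᵦz) ⇒ ln(phi₀ₐ/phi₀ᵦ) = (βₐ − βᵦ)·z
z = ln(0.68/0.39) / (0.54 − 0.221) = 0.5559 / 0.319 = 1.743 km

1.74 km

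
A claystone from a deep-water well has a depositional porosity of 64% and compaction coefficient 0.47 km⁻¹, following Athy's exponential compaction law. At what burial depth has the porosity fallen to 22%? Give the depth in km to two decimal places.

2.27 km

Invert Athy's law: d = ln(φ₀/φ) / β
d = ln(0.64/0.22) / 0.47 = ln(2.909) / 0.47 = 1.0678 / 0.47 = 2.272 km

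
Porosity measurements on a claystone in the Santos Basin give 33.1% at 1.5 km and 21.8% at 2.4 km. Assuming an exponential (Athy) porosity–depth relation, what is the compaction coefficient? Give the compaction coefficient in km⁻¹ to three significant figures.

Athy: phi(Z) = phi₀ e^(−cZ) ⇒ phi₁/phi₂ = e^{c(Z₂−Z₁)} ⇒ c = ln(phi₁/phi₂)/(Z₂−Z₁)
c = ln(0.331/0.218) / (2.4 − 1.5) = ln(1.518) / 0.9 = 0.4176 / 0.9 = 0.464 km⁻¹

0.464 km⁻¹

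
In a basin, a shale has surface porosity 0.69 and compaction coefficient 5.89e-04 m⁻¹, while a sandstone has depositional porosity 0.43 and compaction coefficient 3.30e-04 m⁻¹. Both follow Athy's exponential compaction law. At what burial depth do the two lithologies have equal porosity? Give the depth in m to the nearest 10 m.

1830 m

Working in km (1 km = 1000 m; k in km⁻¹ = k in m⁻¹ × 1000):
Set φ₀ₐ e^(−kₐZ) = φ₀ᵦ e^(−kᵦZ) ⇒ ln(φ₀ₐ/φ₀ᵦ) = (kₐ − kᵦ)·Z
Z = ln(0.69/0.43) / (0.589 − 0.33) = 0.4729 / 0.259 = 1.826 km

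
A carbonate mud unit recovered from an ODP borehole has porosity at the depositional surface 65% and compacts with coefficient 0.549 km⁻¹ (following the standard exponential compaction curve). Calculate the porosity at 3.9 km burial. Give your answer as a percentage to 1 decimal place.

7.6%

φ = φ₀·exp(−β·Z) = 0.65 × exp(−0.549 × 3.9) = 0.65 × exp(−2.141)
  = 0.65 × 0.1175 = 0.0764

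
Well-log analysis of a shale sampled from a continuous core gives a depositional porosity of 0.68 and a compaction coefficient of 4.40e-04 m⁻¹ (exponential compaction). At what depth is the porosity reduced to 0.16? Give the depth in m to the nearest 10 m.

3290 m

Working in km (1 km = 1000 m; k in km⁻¹ = k in m⁻¹ × 1000):
Invert Athy's law: z = ln(n₀/n) / k
z = ln(0.68/0.16) / 0.44 = ln(4.25) / 0.44 = 1.4469 / 0.44 = 3.288 km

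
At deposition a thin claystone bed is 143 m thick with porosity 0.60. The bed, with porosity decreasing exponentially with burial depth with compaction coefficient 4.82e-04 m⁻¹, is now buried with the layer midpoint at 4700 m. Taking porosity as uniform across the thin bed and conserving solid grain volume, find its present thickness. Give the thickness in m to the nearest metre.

Working in km (1 km = 1000 m; c in km⁻¹ = c in m⁻¹ × 1000):
Porosity at 4.7 km: phi = 0.6·exp(−0.482×4.7) = 0.0623
Solid-volume conservation: h(1−phi) = h₀(1−phi₀) ⇒ h = h₀·(1−phi₀)/(1−phi)
h = 0.143 × (1 − 0.6)/(1 − 0.0623) = 0.143 × 0.4266 = 0.0610 km

61 m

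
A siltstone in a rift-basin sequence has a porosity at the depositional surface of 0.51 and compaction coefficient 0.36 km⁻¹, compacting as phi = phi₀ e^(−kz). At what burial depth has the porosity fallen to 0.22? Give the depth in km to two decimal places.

2.34 km

Invert Athy's law: z = ln(phi₀/phi) / k
z = ln(0.51/0.22) / 0.36 = ln(2.318) / 0.36 = 0.8408 / 0.36 = 2.336 km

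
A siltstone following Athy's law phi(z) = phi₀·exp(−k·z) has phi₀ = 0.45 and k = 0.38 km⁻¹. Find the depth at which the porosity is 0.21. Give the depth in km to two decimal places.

2.01 km

Invert Athy's law: z = ln(phi₀/phi) / k
z = ln(0.45/0.21) / 0.38 = ln(2.143) / 0.38 = 0.7621 / 0.38 = 2.006 km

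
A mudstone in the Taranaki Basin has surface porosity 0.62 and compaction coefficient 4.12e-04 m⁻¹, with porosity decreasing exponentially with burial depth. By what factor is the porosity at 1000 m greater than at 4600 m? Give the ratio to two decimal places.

Working in km (1 km = 1000 m; β in km⁻¹ = β in m⁻¹ × 1000):
phi(Z₁)/phi(Z₂) = e^(−β·Z₁)/e^(−β·Z₂) = e^{β(Z₂−Z₁)}
= exp(0.412 × 3.6) = exp(1.483) = 4.4070

4.41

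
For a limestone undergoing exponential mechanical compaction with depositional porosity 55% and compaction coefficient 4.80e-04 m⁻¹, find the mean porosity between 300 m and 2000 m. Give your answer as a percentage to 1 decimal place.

32.6%

Working in km (1 km = 1000 m; β in km⁻¹ = β in m⁻¹ × 1000):
⟨n⟩ = (1/(d₂−d₁)) ∫ n₀ e^(−βd) dd = n₀·(e^(−β·d₁) − e^(−β·d₂)) / (β·(d₂−d₁))
e^(−0.48×0.3) = 0.8659; e^(−0.48×2) = 0.3829
⟨n⟩ = 0.55 × (0.8659 − 0.3829) / (0.48 × 1.7) = 0.55 × 0.5919 = 0.3255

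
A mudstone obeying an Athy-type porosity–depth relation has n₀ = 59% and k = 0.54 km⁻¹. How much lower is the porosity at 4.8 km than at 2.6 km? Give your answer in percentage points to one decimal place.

10.1 percentage points

n(2.6) = 0.59·e^(−0.54×2.6) = 0.1449
n(4.8) = 0.59·e^(−0.54×4.8) = 0.0442
Δn = 0.1449 − 0.0442 = 0.1007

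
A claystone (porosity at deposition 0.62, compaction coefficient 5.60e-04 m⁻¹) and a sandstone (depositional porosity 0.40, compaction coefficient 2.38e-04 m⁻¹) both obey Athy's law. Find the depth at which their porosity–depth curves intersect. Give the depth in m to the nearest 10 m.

1360 m

Working in km (1 km = 1000 m; c in km⁻¹ = c in m⁻¹ × 1000):
Set phi₀ₐ e^(−cₐd) = phi₀ᵦ e^(−cᵦd) ⇒ ln(phi₀ₐ/phi₀ᵦ) = (cₐ − cᵦ)·d
d = ln(0.62/0.4) / (0.56 − 0.238) = 0.4383 / 0.322 = 1.361 km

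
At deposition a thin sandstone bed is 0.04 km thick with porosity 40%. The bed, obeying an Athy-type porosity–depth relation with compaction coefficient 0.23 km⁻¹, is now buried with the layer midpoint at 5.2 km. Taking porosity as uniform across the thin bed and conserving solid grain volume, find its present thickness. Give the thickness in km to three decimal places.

0.027 km

Porosity at 5.2 km: phi = 0.4·exp(−0.23×5.2) = 0.1210
Solid-volume conservation: h(1−phi) = h₀(1−phi₀) ⇒ h = h₀·(1−phi₀)/(1−phi)
h = 0.04 × (1 − 0.4)/(1 − 0.1210) = 0.04 × 0.6826 = 0.0273 km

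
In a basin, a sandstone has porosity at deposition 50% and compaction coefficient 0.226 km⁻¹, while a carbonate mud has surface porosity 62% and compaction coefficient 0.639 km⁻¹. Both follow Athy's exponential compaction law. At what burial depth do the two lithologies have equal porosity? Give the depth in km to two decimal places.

0.52 km

Set n₀ₐ e^(−kₐZ) = n₀ᵦ e^(−kᵦZ) ⇒ ln(n₀ₐ/n₀ᵦ) = (kₐ − kᵦ)·Z
Z = ln(0.5/0.62) / (0.226 − 0.639) = -0.2151 / -0.413 = 0.521 km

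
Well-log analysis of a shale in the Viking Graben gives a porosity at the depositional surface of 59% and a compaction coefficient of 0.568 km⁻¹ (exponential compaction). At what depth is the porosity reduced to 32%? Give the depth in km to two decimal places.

1.08 km

Invert Athy's law: Z = ln(n₀/n) / k
Z = ln(0.59/0.32) / 0.568 = ln(1.844) / 0.568 = 0.6118 / 0.568 = 1.077 km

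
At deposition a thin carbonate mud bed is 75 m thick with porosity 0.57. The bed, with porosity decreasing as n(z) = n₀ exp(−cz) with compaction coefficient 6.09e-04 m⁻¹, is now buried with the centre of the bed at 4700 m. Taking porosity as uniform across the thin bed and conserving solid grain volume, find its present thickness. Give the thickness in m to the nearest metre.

33 m

Working in km (1 km = 1000 m; c in km⁻¹ = c in m⁻¹ × 1000):
Porosity at 4.7 km: n = 0.57·exp(−0.609×4.7) = 0.0326
Solid-volume conservation: h(1−n) = h₀(1−n₀) ⇒ h = h₀·(1−n₀)/(1−n)
h = 0.075 × (1 − 0.57)/(1 − 0.0326) = 0.075 × 0.4445 = 0.0333 km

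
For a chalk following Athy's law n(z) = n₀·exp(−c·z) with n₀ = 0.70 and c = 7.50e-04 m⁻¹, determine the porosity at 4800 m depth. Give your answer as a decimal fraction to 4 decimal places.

0.0191

Working in km (1 km = 1000 m; c in km⁻¹ = c in m⁻¹ × 1000):
n = n₀·exp(−c·z) = 0.7 × exp(−0.75 × 4.8) = 0.7 × exp(−3.6)
  = 0.7 × 0.0273 = 0.0191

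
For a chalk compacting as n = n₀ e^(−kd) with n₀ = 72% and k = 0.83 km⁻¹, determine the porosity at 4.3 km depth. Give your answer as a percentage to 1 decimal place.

2.0%

n = n₀·exp(−k·d) = 0.72 × exp(−0.83 × 4.3) = 0.72 × exp(−3.569)
  = 0.72 × 0.0282 = 0.0203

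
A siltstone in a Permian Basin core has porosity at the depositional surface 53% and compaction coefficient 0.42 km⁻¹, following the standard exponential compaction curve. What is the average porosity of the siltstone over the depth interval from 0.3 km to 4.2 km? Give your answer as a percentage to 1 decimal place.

⟨phi⟩ = (1/(d₂−d₁)) ∫ phi₀ e^(−cd) dd = phi₀·(e^(−c·d₁) − e^(−c·d₂)) / (c·(d₂−d₁))
e^(−0.42×0.3) = 0.8816; e^(−0.42×4.2) = 0.1714
⟨phi⟩ = 0.53 × (0.8816 − 0.1714) / (0.42 × 3.9) = 0.53 × 0.4336 = 0.2298

23.0%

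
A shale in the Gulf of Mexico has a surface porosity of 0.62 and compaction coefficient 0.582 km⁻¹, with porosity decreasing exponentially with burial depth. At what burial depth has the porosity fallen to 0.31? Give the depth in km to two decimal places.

Invert Athy's law: Z = ln(phi₀/phi) / β
Z = ln(0.62/0.31) / 0.582 = ln(2) / 0.582 = 0.6931 / 0.582 = 1.191 km

1.19 km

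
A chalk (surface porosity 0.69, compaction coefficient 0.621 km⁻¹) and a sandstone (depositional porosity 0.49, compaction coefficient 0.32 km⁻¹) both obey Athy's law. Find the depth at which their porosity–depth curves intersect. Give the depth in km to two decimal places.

1.14 km

Set φ₀ₐ e^(−βₐZ) = φ₀ᵦ e^(−βᵦZ) ⇒ ln(φ₀ₐ/φ₀ᵦ) = (βₐ − βᵦ)·Z
Z = ln(0.69/0.49) / (0.621 − 0.32) = 0.3423 / 0.301 = 1.137 km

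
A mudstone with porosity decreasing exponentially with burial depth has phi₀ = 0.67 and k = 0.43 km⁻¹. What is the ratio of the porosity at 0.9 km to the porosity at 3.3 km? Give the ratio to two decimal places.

2.81

phi(d₁)/phi(d₂) = e^(−k·d₁)/e^(−k·d₂) = e^{k(d₂−d₁)}
= exp(0.43 × 2.4) = exp(1.032) = 2.8067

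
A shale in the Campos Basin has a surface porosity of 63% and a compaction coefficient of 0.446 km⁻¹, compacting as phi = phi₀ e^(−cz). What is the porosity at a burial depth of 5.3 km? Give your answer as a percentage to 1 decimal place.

phi = phi₀·exp(−c·z) = 0.63 × exp(−0.446 × 5.3) = 0.63 × exp(−2.364)
  = 0.63 × 0.0941 = 0.0593

5.9%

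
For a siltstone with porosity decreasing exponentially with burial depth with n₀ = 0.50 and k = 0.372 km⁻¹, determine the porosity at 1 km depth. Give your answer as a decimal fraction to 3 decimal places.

n = n₀·exp(−k·Z) = 0.5 × exp(−0.372 × 1) = 0.5 × exp(−0.372)
  = 0.5 × 0.6894 = 0.3447

0.345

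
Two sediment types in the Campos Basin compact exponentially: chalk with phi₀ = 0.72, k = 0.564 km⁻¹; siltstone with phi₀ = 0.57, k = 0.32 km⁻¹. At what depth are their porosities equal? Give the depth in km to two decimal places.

0.96 km

Set phi₀ₐ e^(−kₐz) = phi₀ᵦ e^(−kᵦz) ⇒ ln(phi₀ₐ/phi₀ᵦ) = (kₐ − kᵦ)·z
z = ln(0.72/0.57) / (0.564 − 0.32) = 0.2336 / 0.244 = 0.957 km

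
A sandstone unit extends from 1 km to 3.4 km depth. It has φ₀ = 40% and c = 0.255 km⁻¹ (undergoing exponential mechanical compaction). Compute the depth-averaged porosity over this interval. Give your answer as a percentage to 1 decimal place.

23.2%

⟨φ⟩ = (1/(Z₂−Z₁)) ∫ φ₀ e^(−cZ) dZ = φ₀·(e^(−c·Z₁) − e^(−c·Z₂)) / (c·(Z₂−Z₁))
e^(−0.255×1) = 0.7749; e^(−0.255×3.4) = 0.4202
⟨φ⟩ = 0.4 × (0.7749 − 0.4202) / (0.255 × 2.4) = 0.4 × 0.5796 = 0.2318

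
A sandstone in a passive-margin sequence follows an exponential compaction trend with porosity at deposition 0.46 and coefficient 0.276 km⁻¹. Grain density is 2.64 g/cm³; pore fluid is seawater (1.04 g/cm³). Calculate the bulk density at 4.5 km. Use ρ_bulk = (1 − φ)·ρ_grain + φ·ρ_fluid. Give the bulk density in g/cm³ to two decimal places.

Porosity at depth: n = 0.46·exp(−0.276×4.5) = 0.46×0.2888 = 0.1329
Bulk density: ρ_b = (1−n)ρ_g + n·ρ_f = 0.8671×2.64 + 0.1329×1.04
       = 2.289 + 0.138 = 2.427 g/cm³

2.43 g/cm³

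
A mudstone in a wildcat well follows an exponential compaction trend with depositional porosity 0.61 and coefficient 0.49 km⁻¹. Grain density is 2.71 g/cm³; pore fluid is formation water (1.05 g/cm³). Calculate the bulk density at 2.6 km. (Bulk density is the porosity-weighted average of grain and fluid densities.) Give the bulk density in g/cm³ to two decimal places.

2.43 g/cm³

Porosity at depth: φ = 0.61·exp(−0.49×2.6) = 0.61×0.2797 = 0.1706
Bulk density: ρ_b = (1−φ)ρ_g + φ·ρ_f = 0.8294×2.71 + 0.1706×1.05
       = 2.248 + 0.179 = 2.427 g/cm³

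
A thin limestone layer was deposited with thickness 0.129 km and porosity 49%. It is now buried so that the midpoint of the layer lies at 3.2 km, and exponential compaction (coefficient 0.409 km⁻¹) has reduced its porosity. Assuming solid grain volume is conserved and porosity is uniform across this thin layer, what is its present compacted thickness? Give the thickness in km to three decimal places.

0.076 km

Porosity at 3.2 km: φ = 0.49·exp(−0.409×3.2) = 0.1324
Solid-volume conservation: h(1−φ) = h₀(1−φ₀) ⇒ h = h₀·(1−φ₀)/(1−φ)
h = 0.129 × (1 − 0.49)/(1 − 0.1324) = 0.129 × 0.5878 = 0.0758 km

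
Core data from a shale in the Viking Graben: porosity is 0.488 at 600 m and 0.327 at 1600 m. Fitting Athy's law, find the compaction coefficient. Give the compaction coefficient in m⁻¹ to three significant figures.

0.000400 m⁻¹

Working in km (1 km = 1000 m; c in km⁻¹ = c in m⁻¹ × 1000):
Athy: φ(d) = φ₀ e^(−cd) ⇒ φ₁/φ₂ = e^{c(d₂−d₁)} ⇒ c = ln(φ₁/φ₂)/(d₂−d₁)
c = ln(0.488/0.327) / (1.6 − 0.6) = ln(1.492) / 1 = 0.4004 / 1 = 0.4004 km⁻¹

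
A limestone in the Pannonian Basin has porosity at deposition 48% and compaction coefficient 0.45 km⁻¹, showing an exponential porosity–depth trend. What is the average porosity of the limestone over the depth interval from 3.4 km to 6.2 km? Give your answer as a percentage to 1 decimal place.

5.9%

⟨n⟩ = (1/(z₂−z₁)) ∫ n₀ e^(−cz) dz = n₀·(e^(−c·z₁) − e^(−c·z₂)) / (c·(z₂−z₁))
e^(−0.45×3.4) = 0.2165; e^(−0.45×6.2) = 0.0614
⟨n⟩ = 0.48 × (0.2165 − 0.0614) / (0.45 × 2.8) = 0.48 × 0.1231 = 0.0591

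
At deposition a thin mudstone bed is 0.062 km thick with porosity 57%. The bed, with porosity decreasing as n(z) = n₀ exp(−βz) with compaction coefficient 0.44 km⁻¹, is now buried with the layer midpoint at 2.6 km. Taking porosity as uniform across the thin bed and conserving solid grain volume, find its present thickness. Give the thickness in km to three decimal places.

0.033 km

Porosity at 2.6 km: n = 0.57·exp(−0.44×2.6) = 0.1816
Solid-volume conservation: h(1−n) = h₀(1−n₀) ⇒ h = h₀·(1−n₀)/(1−n)
h = 0.062 × (1 − 0.57)/(1 − 0.1816) = 0.062 × 0.5254 = 0.0326 km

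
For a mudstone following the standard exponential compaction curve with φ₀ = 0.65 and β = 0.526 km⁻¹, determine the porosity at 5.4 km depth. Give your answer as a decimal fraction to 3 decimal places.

φ = φ₀·exp(−β·z) = 0.65 × exp(−0.526 × 5.4) = 0.65 × exp(−2.84)
  = 0.65 × 0.0584 = 0.0380

0.038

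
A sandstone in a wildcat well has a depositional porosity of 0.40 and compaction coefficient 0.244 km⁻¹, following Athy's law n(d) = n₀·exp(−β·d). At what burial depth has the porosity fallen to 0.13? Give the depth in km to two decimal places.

Invert Athy's law: d = ln(n₀/n) / β
d = ln(0.4/0.13) / 0.244 = ln(3.077) / 0.244 = 1.1239 / 0.244 = 4.606 km

4.61 km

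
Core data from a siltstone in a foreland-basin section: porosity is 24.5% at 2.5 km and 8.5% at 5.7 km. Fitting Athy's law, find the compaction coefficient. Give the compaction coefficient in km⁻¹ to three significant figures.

Athy: phi(d) = phi₀ e^(−kd) ⇒ phi₁/phi₂ = e^{k(d₂−d₁)} ⇒ k = ln(phi₁/phi₂)/(d₂−d₁)
k = ln(0.245/0.085) / (5.7 − 2.5) = ln(2.882) / 3.2 = 1.0586 / 3.2 = 0.3308 km⁻¹

0.331 km⁻¹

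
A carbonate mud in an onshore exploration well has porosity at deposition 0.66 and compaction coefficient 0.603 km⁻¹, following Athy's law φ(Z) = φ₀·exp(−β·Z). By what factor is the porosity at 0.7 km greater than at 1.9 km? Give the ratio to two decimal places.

φ(Z₁)/φ(Z₂) = e^(−β·Z₁)/e^(−β·Z₂) = e^{β(Z₂−Z₁)}
= exp(0.603 × 1.2) = exp(0.7236) = 2.0618

2.06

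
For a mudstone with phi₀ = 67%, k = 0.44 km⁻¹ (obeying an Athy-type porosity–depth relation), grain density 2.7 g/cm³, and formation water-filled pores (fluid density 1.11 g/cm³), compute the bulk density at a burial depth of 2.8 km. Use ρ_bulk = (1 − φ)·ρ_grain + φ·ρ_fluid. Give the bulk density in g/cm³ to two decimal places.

2.39 g/cm³

Porosity at depth: phi = 0.67·exp(−0.44×2.8) = 0.67×0.2917 = 0.1954
Bulk density: ρ_b = (1−phi)ρ_g + phi·ρ_f = 0.8046×2.7 + 0.1954×1.11
       = 2.172 + 0.217 = 2.389 g/cm³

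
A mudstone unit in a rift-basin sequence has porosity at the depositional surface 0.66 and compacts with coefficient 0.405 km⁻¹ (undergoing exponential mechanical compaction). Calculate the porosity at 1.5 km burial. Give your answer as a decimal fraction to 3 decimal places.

phi = phi₀·exp(−k·Z) = 0.66 × exp(−0.405 × 1.5) = 0.66 × exp(−0.6075)
  = 0.66 × 0.5447 = 0.3595

0.360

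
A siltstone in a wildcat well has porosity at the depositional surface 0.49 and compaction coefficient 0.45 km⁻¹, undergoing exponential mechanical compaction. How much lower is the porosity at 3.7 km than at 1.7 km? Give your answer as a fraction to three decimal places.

0.135

φ(1.7) = 0.49·e^(−0.45×1.7) = 0.2280
φ(3.7) = 0.49·e^(−0.45×3.7) = 0.0927
Δφ = 0.2280 − 0.0927 = 0.1353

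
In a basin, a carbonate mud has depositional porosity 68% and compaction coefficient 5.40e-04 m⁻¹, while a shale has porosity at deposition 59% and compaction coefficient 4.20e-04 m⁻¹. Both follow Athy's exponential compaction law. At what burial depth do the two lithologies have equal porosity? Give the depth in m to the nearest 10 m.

1180 m

Working in km (1 km = 1000 m; c in km⁻¹ = c in m⁻¹ × 1000):
Set φ₀ₐ e^(−cₐZ) = φ₀ᵦ e^(−cᵦZ) ⇒ ln(φ₀ₐ/φ₀ᵦ) = (cₐ − cᵦ)·Z
Z = ln(0.68/0.59) / (0.54 − 0.42) = 0.1420 / 0.12 = 1.183 km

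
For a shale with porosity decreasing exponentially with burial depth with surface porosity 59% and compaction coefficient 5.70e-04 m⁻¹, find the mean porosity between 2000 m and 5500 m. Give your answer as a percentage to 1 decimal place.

Working in km (1 km = 1000 m; β in km⁻¹ = β in m⁻¹ × 1000):
⟨n⟩ = (1/(d₂−d₁)) ∫ n₀ e^(−βd) dd = n₀·(e^(−β·d₁) − e^(−β·d₂)) / (β·(d₂−d₁))
e^(−0.57×2) = 0.3198; e^(−0.57×5.5) = 0.0435
⟨n⟩ = 0.59 × (0.3198 − 0.0435) / (0.57 × 3.5) = 0.59 × 0.1385 = 0.0817

8.2%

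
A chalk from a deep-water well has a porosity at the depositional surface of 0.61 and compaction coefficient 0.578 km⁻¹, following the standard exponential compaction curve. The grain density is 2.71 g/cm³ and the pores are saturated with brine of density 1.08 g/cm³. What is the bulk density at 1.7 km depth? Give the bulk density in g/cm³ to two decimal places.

2.34 g/cm³

Porosity at depth: φ = 0.61·exp(−0.578×1.7) = 0.61×0.3743 = 0.2283
Bulk density: ρ_b = (1−φ)ρ_g + φ·ρ_f = 0.7717×2.71 + 0.2283×1.08
       = 2.091 + 0.247 = 2.338 g/cm³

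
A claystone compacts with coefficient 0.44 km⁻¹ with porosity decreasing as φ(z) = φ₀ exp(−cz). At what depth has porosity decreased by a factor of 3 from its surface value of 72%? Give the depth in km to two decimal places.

φ/φ₀ = 1/3 ⇒ exp(−c·z) = 1/3 ⇒ z = ln(3) / c
z = 1.0986 / 0.44 = 2.497 km

2.50 km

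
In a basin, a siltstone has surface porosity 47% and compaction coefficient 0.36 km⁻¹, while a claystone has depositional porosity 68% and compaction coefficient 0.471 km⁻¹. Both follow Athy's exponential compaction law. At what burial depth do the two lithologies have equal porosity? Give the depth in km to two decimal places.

Set φ₀ₐ e^(−βₐd) = φ₀ᵦ e^(−βᵦd) ⇒ ln(φ₀ₐ/φ₀ᵦ) = (βₐ − βᵦ)·d
d = ln(0.47/0.68) / (0.36 − 0.471) = -0.3694 / -0.111 = 3.328 km

3.33 km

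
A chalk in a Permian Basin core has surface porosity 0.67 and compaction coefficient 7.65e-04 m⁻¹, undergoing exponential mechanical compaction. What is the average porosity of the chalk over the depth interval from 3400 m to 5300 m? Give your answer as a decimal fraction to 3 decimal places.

0.026

Working in km (1 km = 1000 m; c in km⁻¹ = c in m⁻¹ × 1000):
⟨phi⟩ = (1/(z₂−z₁)) ∫ phi₀ e^(−cz) dz = phi₀·(e^(−c·z₁) − e^(−c·z₂)) / (c·(z₂−z₁))
e^(−0.765×3.4) = 0.0742; e^(−0.765×5.3) = 0.0173
⟨phi⟩ = 0.67 × (0.0742 − 0.0173) / (0.765 × 1.9) = 0.67 × 0.0391 = 0.0262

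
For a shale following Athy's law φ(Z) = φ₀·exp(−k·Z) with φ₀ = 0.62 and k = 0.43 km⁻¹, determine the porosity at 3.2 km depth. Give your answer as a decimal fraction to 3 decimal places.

0.157

φ = φ₀·exp(−k·Z) = 0.62 × exp(−0.43 × 3.2) = 0.62 × exp(−1.376)
  = 0.62 × 0.2526 = 0.1566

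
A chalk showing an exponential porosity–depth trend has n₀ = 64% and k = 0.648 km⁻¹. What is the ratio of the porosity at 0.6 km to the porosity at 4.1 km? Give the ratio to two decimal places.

9.66

n(z₁)/n(z₂) = e^(−k·z₁)/e^(−k·z₂) = e^{k(z₂−z₁)}
= exp(0.648 × 3.5) = exp(2.268) = 9.6601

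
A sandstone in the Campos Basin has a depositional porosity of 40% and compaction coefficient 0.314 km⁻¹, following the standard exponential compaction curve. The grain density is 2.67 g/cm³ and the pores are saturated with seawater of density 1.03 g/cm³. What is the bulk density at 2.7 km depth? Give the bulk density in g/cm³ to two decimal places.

Porosity at depth: φ = 0.4·exp(−0.314×2.7) = 0.4×0.4284 = 0.1713
Bulk density: ρ_b = (1−φ)ρ_g + φ·ρ_f = 0.8287×2.67 + 0.1713×1.03
       = 2.213 + 0.176 = 2.389 g/cm³

2.39 g/cm³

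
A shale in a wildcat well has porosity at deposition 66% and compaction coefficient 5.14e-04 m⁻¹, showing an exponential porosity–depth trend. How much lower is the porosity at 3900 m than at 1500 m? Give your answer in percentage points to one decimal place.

21.6 percentage points

Working in km (1 km = 1000 m; k in km⁻¹ = k in m⁻¹ × 1000):
phi(1.5) = 0.66·e^(−0.514×1.5) = 0.3053
phi(3.9) = 0.66·e^(−0.514×3.9) = 0.0889
Δphi = 0.3053 − 0.0889 = 0.2164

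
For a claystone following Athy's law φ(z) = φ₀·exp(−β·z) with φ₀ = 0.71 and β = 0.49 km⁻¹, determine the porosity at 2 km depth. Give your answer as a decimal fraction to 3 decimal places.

φ = φ₀·exp(−β·z) = 0.71 × exp(−0.49 × 2) = 0.71 × exp(−0.98)
  = 0.71 × 0.3753 = 0.2665

0.266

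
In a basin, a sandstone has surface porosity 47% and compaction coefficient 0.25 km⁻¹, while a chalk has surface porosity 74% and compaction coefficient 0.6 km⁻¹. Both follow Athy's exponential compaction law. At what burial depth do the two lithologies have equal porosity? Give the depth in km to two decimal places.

Set n₀ₐ e^(−cₐd) = n₀ᵦ e^(−cᵦd) ⇒ ln(n₀ₐ/n₀ᵦ) = (cₐ − cᵦ)·d
d = ln(0.47/0.74) / (0.25 − 0.6) = -0.4539 / -0.35 = 1.297 km

1.30 km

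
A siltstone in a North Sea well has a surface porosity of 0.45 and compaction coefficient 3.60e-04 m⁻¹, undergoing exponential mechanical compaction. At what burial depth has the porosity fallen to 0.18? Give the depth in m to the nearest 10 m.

2550 m

Working in km (1 km = 1000 m; β in km⁻¹ = β in m⁻¹ × 1000):
Invert Athy's law: z = ln(phi₀/phi) / β
z = ln(0.45/0.18) / 0.36 = ln(2.5) / 0.36 = 0.9163 / 0.36 = 2.545 km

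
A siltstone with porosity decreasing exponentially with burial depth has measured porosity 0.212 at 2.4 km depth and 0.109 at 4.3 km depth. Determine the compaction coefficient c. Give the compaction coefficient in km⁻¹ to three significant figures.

0.350 km⁻¹

Athy: phi(Z) = phi₀ e^(−cZ) ⇒ phi₁/phi₂ = e^{c(Z₂−Z₁)} ⇒ c = ln(phi₁/phi₂)/(Z₂−Z₁)
c = ln(0.212/0.109) / (4.3 − 2.4) = ln(1.945) / 1.9 = 0.6652 / 1.9 = 0.3501 km⁻¹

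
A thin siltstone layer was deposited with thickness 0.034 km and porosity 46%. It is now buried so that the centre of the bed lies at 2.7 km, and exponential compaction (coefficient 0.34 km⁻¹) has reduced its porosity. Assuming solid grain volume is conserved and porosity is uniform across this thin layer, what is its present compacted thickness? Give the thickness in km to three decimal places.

0.022 km

Porosity at 2.7 km: n = 0.46·exp(−0.34×2.7) = 0.1837
Solid-volume conservation: h(1−n) = h₀(1−n₀) ⇒ h = h₀·(1−n₀)/(1−n)
h = 0.034 × (1 − 0.46)/(1 − 0.1837) = 0.034 × 0.6615 = 0.0225 km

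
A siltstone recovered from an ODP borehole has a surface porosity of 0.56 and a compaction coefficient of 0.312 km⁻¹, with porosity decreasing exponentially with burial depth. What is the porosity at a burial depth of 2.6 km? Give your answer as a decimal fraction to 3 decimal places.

phi = phi₀·exp(−β·d) = 0.56 × exp(−0.312 × 2.6) = 0.56 × exp(−0.8112)
  = 0.56 × 0.4443 = 0.2488

0.249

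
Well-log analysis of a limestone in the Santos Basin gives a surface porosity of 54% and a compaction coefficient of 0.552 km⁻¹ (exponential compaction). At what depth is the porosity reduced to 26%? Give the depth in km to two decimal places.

Invert Athy's law: Z = ln(φ₀/φ) / β
Z = ln(0.54/0.26) / 0.552 = ln(2.077) / 0.552 = 0.7309 / 0.552 = 1.324 km

1.32 km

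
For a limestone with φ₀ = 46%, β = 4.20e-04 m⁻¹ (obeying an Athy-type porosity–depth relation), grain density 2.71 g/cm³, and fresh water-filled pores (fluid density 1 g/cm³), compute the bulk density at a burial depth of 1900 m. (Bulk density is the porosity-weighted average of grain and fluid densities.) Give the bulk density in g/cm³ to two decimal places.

Working in km (1 km = 1000 m; β in km⁻¹ = β in m⁻¹ × 1000):
Porosity at depth: φ = 0.46·exp(−0.42×1.9) = 0.46×0.4502 = 0.2071
Bulk density: ρ_b = (1−φ)ρ_g + φ·ρ_f = 0.7929×2.71 + 0.2071×1
       = 2.149 + 0.207 = 2.356 g/cm³

2.36 g/cm³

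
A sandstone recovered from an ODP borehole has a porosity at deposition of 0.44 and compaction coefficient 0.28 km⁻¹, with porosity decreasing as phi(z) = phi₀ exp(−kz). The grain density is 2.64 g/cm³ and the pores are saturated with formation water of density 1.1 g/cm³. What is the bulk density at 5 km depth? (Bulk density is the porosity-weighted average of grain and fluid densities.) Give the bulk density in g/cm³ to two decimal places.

Porosity at depth: phi = 0.44·exp(−0.28×5) = 0.44×0.2466 = 0.1085
Bulk density: ρ_b = (1−phi)ρ_g + phi·ρ_f = 0.8915×2.64 + 0.1085×1.1
       = 2.354 + 0.119 = 2.473 g/cm³

2.47 g/cm³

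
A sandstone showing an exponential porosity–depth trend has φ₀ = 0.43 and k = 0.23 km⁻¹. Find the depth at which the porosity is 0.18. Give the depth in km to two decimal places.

3.79 km

Invert Athy's law: Z = ln(φ₀/φ) / k
Z = ln(0.43/0.18) / 0.23 = ln(2.389) / 0.23 = 0.8708 / 0.23 = 3.786 km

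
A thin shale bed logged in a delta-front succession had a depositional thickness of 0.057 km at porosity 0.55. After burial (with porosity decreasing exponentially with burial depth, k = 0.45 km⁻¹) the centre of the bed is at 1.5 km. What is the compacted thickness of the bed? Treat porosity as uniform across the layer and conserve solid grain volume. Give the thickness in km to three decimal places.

Porosity at 1.5 km: φ = 0.55·exp(−0.45×1.5) = 0.2800
Solid-volume conservation: h(1−φ) = h₀(1−φ₀) ⇒ h = h₀·(1−φ₀)/(1−φ)
h = 0.057 × (1 − 0.55)/(1 − 0.2800) = 0.057 × 0.6250 = 0.0356 km

0.036 km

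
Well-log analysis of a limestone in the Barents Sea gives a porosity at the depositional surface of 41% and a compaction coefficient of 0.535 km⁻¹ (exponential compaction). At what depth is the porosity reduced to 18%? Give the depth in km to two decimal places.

1.54 km

Invert Athy's law: Z = ln(phi₀/phi) / c
Z = ln(0.41/0.18) / 0.535 = ln(2.278) / 0.535 = 0.8232 / 0.535 = 1.539 km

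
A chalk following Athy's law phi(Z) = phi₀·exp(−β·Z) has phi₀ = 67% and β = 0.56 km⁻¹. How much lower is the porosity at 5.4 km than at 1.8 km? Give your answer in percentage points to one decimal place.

phi(1.8) = 0.67·e^(−0.56×1.8) = 0.2445
phi(5.4) = 0.67·e^(−0.56×5.4) = 0.0326
Δphi = 0.2445 − 0.0326 = 0.2119

21.2 percentage points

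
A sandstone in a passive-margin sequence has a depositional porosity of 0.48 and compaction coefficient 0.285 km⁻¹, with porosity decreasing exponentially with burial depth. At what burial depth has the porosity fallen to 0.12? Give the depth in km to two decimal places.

Invert Athy's law: d = ln(n₀/n) / c
d = ln(0.48/0.12) / 0.285 = ln(4) / 0.285 = 1.3863 / 0.285 = 4.864 km

4.86 km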